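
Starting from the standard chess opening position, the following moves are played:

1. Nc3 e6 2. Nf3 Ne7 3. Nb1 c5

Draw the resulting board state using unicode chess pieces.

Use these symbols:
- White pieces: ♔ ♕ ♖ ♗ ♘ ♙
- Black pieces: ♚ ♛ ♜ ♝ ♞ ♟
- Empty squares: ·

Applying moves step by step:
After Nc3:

♜ ♞ ♝ ♛ ♚ ♝ ♞ ♜
♟ ♟ ♟ ♟ ♟ ♟ ♟ ♟
· · · · · · · ·
· · · · · · · ·
· · · · · · · ·
· · ♘ · · · · ·
♙ ♙ ♙ ♙ ♙ ♙ ♙ ♙
♖ · ♗ ♕ ♔ ♗ ♘ ♖


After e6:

♜ ♞ ♝ ♛ ♚ ♝ ♞ ♜
♟ ♟ ♟ ♟ · ♟ ♟ ♟
· · · · ♟ · · ·
· · · · · · · ·
· · · · · · · ·
· · ♘ · · · · ·
♙ ♙ ♙ ♙ ♙ ♙ ♙ ♙
♖ · ♗ ♕ ♔ ♗ ♘ ♖


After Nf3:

♜ ♞ ♝ ♛ ♚ ♝ ♞ ♜
♟ ♟ ♟ ♟ · ♟ ♟ ♟
· · · · ♟ · · ·
· · · · · · · ·
· · · · · · · ·
· · ♘ · · ♘ · ·
♙ ♙ ♙ ♙ ♙ ♙ ♙ ♙
♖ · ♗ ♕ ♔ ♗ · ♖


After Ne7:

♜ ♞ ♝ ♛ ♚ ♝ · ♜
♟ ♟ ♟ ♟ ♞ ♟ ♟ ♟
· · · · ♟ · · ·
· · · · · · · ·
· · · · · · · ·
· · ♘ · · ♘ · ·
♙ ♙ ♙ ♙ ♙ ♙ ♙ ♙
♖ · ♗ ♕ ♔ ♗ · ♖


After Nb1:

♜ ♞ ♝ ♛ ♚ ♝ · ♜
♟ ♟ ♟ ♟ ♞ ♟ ♟ ♟
· · · · ♟ · · ·
· · · · · · · ·
· · · · · · · ·
· · · · · ♘ · ·
♙ ♙ ♙ ♙ ♙ ♙ ♙ ♙
♖ ♘ ♗ ♕ ♔ ♗ · ♖


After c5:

♜ ♞ ♝ ♛ ♚ ♝ · ♜
♟ ♟ · ♟ ♞ ♟ ♟ ♟
· · · · ♟ · · ·
· · ♟ · · · · ·
· · · · · · · ·
· · · · · ♘ · ·
♙ ♙ ♙ ♙ ♙ ♙ ♙ ♙
♖ ♘ ♗ ♕ ♔ ♗ · ♖



  a b c d e f g h
  ─────────────────
8│♜ ♞ ♝ ♛ ♚ ♝ · ♜│8
7│♟ ♟ · ♟ ♞ ♟ ♟ ♟│7
6│· · · · ♟ · · ·│6
5│· · ♟ · · · · ·│5
4│· · · · · · · ·│4
3│· · · · · ♘ · ·│3
2│♙ ♙ ♙ ♙ ♙ ♙ ♙ ♙│2
1│♖ ♘ ♗ ♕ ♔ ♗ · ♖│1
  ─────────────────
  a b c d e f g h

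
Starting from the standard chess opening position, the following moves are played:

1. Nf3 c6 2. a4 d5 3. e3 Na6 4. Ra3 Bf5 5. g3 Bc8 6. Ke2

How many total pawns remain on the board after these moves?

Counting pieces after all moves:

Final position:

  a b c d e f g h
  ─────────────────
8│♜ · ♝ ♛ ♚ ♝ ♞ ♜│8
7│♟ ♟ · · ♟ ♟ ♟ ♟│7
6│♞ · ♟ · · · · ·│6
5│· · · ♟ · · · ·│5
4│♙ · · · · · · ·│4
3│♖ · · · ♙ ♘ ♙ ·│3
2│· ♙ ♙ ♙ ♔ ♙ · ♙│2
1│· ♘ ♗ ♕ · ♗ · ♖│1
  ─────────────────
  a b c d e f g h


16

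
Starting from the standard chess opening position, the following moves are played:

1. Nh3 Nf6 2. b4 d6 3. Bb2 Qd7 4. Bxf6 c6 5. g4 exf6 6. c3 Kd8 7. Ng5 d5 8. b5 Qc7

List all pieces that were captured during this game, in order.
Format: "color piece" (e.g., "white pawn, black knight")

Tracking captures:
  Bxf6: captured black knight
  exf6: captured white bishop

black knight, white bishop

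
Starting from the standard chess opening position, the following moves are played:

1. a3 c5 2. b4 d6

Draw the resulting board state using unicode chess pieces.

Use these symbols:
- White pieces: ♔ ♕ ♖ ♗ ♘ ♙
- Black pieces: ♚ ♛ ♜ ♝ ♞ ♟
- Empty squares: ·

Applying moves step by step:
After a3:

♜ ♞ ♝ ♛ ♚ ♝ ♞ ♜
♟ ♟ ♟ ♟ ♟ ♟ ♟ ♟
· · · · · · · ·
· · · · · · · ·
· · · · · · · ·
♙ · · · · · · ·
· ♙ ♙ ♙ ♙ ♙ ♙ ♙
♖ ♘ ♗ ♕ ♔ ♗ ♘ ♖


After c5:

♜ ♞ ♝ ♛ ♚ ♝ ♞ ♜
♟ ♟ · ♟ ♟ ♟ ♟ ♟
· · · · · · · ·
· · ♟ · · · · ·
· · · · · · · ·
♙ · · · · · · ·
· ♙ ♙ ♙ ♙ ♙ ♙ ♙
♖ ♘ ♗ ♕ ♔ ♗ ♘ ♖


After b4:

♜ ♞ ♝ ♛ ♚ ♝ ♞ ♜
♟ ♟ · ♟ ♟ ♟ ♟ ♟
· · · · · · · ·
· · ♟ · · · · ·
· ♙ · · · · · ·
♙ · · · · · · ·
· · ♙ ♙ ♙ ♙ ♙ ♙
♖ ♘ ♗ ♕ ♔ ♗ ♘ ♖


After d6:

♜ ♞ ♝ ♛ ♚ ♝ ♞ ♜
♟ ♟ · · ♟ ♟ ♟ ♟
· · · ♟ · · · ·
· · ♟ · · · · ·
· ♙ · · · · · ·
♙ · · · · · · ·
· · ♙ ♙ ♙ ♙ ♙ ♙
♖ ♘ ♗ ♕ ♔ ♗ ♘ ♖



  a b c d e f g h
  ─────────────────
8│♜ ♞ ♝ ♛ ♚ ♝ ♞ ♜│8
7│♟ ♟ · · ♟ ♟ ♟ ♟│7
6│· · · ♟ · · · ·│6
5│· · ♟ · · · · ·│5
4│· ♙ · · · · · ·│4
3│♙ · · · · · · ·│3
2│· · ♙ ♙ ♙ ♙ ♙ ♙│2
1│♖ ♘ ♗ ♕ ♔ ♗ ♘ ♖│1
  ─────────────────
  a b c d e f g h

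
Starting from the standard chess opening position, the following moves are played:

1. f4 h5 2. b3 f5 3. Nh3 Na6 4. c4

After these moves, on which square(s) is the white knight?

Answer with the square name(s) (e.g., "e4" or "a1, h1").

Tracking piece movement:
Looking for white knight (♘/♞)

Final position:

  a b c d e f g h
  ─────────────────
8│♜ · ♝ ♛ ♚ ♝ ♞ ♜│8
7│♟ ♟ ♟ ♟ ♟ · ♟ ·│7
6│♞ · · · · · · ·│6
5│· · · · · ♟ · ♟│5
4│· · ♙ · · ♙ · ·│4
3│· ♙ · · · · · ♘│3
2│♙ · · ♙ ♙ · ♙ ♙│2
1│♖ ♘ ♗ ♕ ♔ ♗ · ♖│1
  ─────────────────
  a b c d e f g h


b1, h3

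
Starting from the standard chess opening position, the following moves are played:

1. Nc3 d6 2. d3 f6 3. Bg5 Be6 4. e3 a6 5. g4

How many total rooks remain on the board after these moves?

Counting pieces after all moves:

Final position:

  a b c d e f g h
  ─────────────────
8│♜ ♞ · ♛ ♚ ♝ ♞ ♜│8
7│· ♟ ♟ · ♟ · ♟ ♟│7
6│♟ · · ♟ ♝ ♟ · ·│6
5│· · · · · · ♗ ·│5
4│· · · · · · ♙ ·│4
3│· · ♘ ♙ ♙ · · ·│3
2│♙ ♙ ♙ · · ♙ · ♙│2
1│♖ · · ♕ ♔ ♗ ♘ ♖│1
  ─────────────────
  a b c d e f g h


4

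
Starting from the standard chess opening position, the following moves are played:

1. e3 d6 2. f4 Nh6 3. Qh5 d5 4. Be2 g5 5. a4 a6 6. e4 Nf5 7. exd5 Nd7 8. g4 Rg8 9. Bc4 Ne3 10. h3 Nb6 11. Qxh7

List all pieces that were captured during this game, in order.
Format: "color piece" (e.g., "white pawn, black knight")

Tracking captures:
  exd5: captured black pawn
  Qxh7: captured black pawn

black pawn, black pawn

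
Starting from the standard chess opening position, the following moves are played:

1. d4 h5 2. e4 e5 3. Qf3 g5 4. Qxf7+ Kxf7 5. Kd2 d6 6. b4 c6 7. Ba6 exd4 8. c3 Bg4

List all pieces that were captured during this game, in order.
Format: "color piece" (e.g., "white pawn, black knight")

Tracking captures:
  Qxf7+: captured black pawn
  Kxf7: captured white queen
  exd4: captured white pawn

black pawn, white queen, white pawn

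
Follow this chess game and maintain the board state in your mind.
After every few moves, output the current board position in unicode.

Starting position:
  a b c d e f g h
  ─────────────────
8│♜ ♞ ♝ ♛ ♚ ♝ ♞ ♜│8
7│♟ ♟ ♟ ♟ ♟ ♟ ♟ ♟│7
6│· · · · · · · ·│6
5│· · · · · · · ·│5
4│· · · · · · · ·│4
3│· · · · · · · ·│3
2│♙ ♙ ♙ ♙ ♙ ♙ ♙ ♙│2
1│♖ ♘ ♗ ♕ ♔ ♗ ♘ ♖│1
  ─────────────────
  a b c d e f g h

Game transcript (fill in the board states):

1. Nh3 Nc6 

  a b c d e f g h
  ─────────────────
8│♜ · ♝ ♛ ♚ ♝ ♞ ♜│8
7│♟ ♟ ♟ ♟ ♟ ♟ ♟ ♟│7
6│· · ♞ · · · · ·│6
5│· · · · · · · ·│5
4│· · · · · · · ·│4
3│· · · · · · · ♘│3
2│♙ ♙ ♙ ♙ ♙ ♙ ♙ ♙│2
1│♖ ♘ ♗ ♕ ♔ ♗ · ♖│1
  ─────────────────
  a b c d e f g h

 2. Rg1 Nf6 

  a b c d e f g h
  ─────────────────
8│♜ · ♝ ♛ ♚ ♝ · ♜│8
7│♟ ♟ ♟ ♟ ♟ ♟ ♟ ♟│7
6│· · ♞ · · ♞ · ·│6
5│· · · · · · · ·│5
4│· · · · · · · ·│4
3│· · · · · · · ♘│3
2│♙ ♙ ♙ ♙ ♙ ♙ ♙ ♙│2
1│♖ ♘ ♗ ♕ ♔ ♗ ♖ ·│1
  ─────────────────
  a b c d e f g h

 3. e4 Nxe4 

  a b c d e f g h
  ─────────────────
8│♜ · ♝ ♛ ♚ ♝ · ♜│8
7│♟ ♟ ♟ ♟ ♟ ♟ ♟ ♟│7
6│· · ♞ · · · · ·│6
5│· · · · · · · ·│5
4│· · · · ♞ · · ·│4
3│· · · · · · · ♘│3
2│♙ ♙ ♙ ♙ · ♙ ♙ ♙│2
1│♖ ♘ ♗ ♕ ♔ ♗ ♖ ·│1
  ─────────────────
  a b c d e f g h



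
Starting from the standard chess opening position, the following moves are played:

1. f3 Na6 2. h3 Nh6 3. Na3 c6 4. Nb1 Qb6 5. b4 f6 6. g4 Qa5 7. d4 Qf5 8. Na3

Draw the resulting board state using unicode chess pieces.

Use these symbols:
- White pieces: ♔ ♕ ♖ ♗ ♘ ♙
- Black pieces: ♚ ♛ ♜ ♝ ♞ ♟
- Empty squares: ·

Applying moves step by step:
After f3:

♜ ♞ ♝ ♛ ♚ ♝ ♞ ♜
♟ ♟ ♟ ♟ ♟ ♟ ♟ ♟
· · · · · · · ·
· · · · · · · ·
· · · · · · · ·
· · · · · ♙ · ·
♙ ♙ ♙ ♙ ♙ · ♙ ♙
♖ ♘ ♗ ♕ ♔ ♗ ♘ ♖


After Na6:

♜ · ♝ ♛ ♚ ♝ ♞ ♜
♟ ♟ ♟ ♟ ♟ ♟ ♟ ♟
♞ · · · · · · ·
· · · · · · · ·
· · · · · · · ·
· · · · · ♙ · ·
♙ ♙ ♙ ♙ ♙ · ♙ ♙
♖ ♘ ♗ ♕ ♔ ♗ ♘ ♖


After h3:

♜ · ♝ ♛ ♚ ♝ ♞ ♜
♟ ♟ ♟ ♟ ♟ ♟ ♟ ♟
♞ · · · · · · ·
· · · · · · · ·
· · · · · · · ·
· · · · · ♙ · ♙
♙ ♙ ♙ ♙ ♙ · ♙ ·
♖ ♘ ♗ ♕ ♔ ♗ ♘ ♖


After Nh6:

♜ · ♝ ♛ ♚ ♝ · ♜
♟ ♟ ♟ ♟ ♟ ♟ ♟ ♟
♞ · · · · · · ♞
· · · · · · · ·
· · · · · · · ·
· · · · · ♙ · ♙
♙ ♙ ♙ ♙ ♙ · ♙ ·
♖ ♘ ♗ ♕ ♔ ♗ ♘ ♖


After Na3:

♜ · ♝ ♛ ♚ ♝ · ♜
♟ ♟ ♟ ♟ ♟ ♟ ♟ ♟
♞ · · · · · · ♞
· · · · · · · ·
· · · · · · · ·
♘ · · · · ♙ · ♙
♙ ♙ ♙ ♙ ♙ · ♙ ·
♖ · ♗ ♕ ♔ ♗ ♘ ♖


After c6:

♜ · ♝ ♛ ♚ ♝ · ♜
♟ ♟ · ♟ ♟ ♟ ♟ ♟
♞ · ♟ · · · · ♞
· · · · · · · ·
· · · · · · · ·
♘ · · · · ♙ · ♙
♙ ♙ ♙ ♙ ♙ · ♙ ·
♖ · ♗ ♕ ♔ ♗ ♘ ♖


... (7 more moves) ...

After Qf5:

♜ · ♝ · ♚ ♝ · ♜
♟ ♟ · ♟ ♟ · ♟ ♟
♞ · ♟ · · ♟ · ♞
· · · · · ♛ · ·
· ♙ · ♙ · · ♙ ·
· · · · · ♙ · ♙
♙ · ♙ · ♙ · · ·
♖ ♘ ♗ ♕ ♔ ♗ ♘ ♖


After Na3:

♜ · ♝ · ♚ ♝ · ♜
♟ ♟ · ♟ ♟ · ♟ ♟
♞ · ♟ · · ♟ · ♞
· · · · · ♛ · ·
· ♙ · ♙ · · ♙ ·
♘ · · · · ♙ · ♙
♙ · ♙ · ♙ · · ·
♖ · ♗ ♕ ♔ ♗ ♘ ♖



  a b c d e f g h
  ─────────────────
8│♜ · ♝ · ♚ ♝ · ♜│8
7│♟ ♟ · ♟ ♟ · ♟ ♟│7
6│♞ · ♟ · · ♟ · ♞│6
5│· · · · · ♛ · ·│5
4│· ♙ · ♙ · · ♙ ·│4
3│♘ · · · · ♙ · ♙│3
2│♙ · ♙ · ♙ · · ·│2
1│♖ · ♗ ♕ ♔ ♗ ♘ ♖│1
  ─────────────────
  a b c d e f g h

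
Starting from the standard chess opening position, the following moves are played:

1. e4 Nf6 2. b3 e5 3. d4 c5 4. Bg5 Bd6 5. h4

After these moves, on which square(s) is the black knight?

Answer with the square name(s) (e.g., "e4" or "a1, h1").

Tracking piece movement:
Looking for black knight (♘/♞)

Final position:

  a b c d e f g h
  ─────────────────
8│♜ ♞ ♝ ♛ ♚ · · ♜│8
7│♟ ♟ · ♟ · ♟ ♟ ♟│7
6│· · · ♝ · ♞ · ·│6
5│· · ♟ · ♟ · ♗ ·│5
4│· · · ♙ ♙ · · ♙│4
3│· ♙ · · · · · ·│3
2│♙ · ♙ · · ♙ ♙ ·│2
1│♖ ♘ · ♕ ♔ ♗ ♘ ♖│1
  ─────────────────
  a b c d e f g h


b8, f6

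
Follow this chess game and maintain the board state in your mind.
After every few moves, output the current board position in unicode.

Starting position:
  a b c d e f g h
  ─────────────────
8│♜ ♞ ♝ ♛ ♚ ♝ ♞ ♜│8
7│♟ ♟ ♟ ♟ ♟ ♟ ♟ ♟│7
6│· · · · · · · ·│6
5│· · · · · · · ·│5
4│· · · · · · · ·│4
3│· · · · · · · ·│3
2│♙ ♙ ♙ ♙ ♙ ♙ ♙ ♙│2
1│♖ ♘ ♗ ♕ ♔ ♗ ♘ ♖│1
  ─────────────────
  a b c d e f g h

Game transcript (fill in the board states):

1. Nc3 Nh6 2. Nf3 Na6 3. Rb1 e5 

  a b c d e f g h
  ─────────────────
8│♜ · ♝ ♛ ♚ ♝ · ♜│8
7│♟ ♟ ♟ ♟ · ♟ ♟ ♟│7
6│♞ · · · · · · ♞│6
5│· · · · ♟ · · ·│5
4│· · · · · · · ·│4
3│· · ♘ · · ♘ · ·│3
2│♙ ♙ ♙ ♙ ♙ ♙ ♙ ♙│2
1│· ♖ ♗ ♕ ♔ ♗ · ♖│1
  ─────────────────
  a b c d e f g h

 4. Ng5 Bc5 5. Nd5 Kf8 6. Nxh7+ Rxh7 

  a b c d e f g h
  ─────────────────
8│♜ · ♝ ♛ · ♚ · ·│8
7│♟ ♟ ♟ ♟ · ♟ ♟ ♜│7
6│♞ · · · · · · ♞│6
5│· · ♝ ♘ ♟ · · ·│5
4│· · · · · · · ·│4
3│· · · · · · · ·│3
2│♙ ♙ ♙ ♙ ♙ ♙ ♙ ♙│2
1│· ♖ ♗ ♕ ♔ ♗ · ♖│1
  ─────────────────
  a b c d e f g h

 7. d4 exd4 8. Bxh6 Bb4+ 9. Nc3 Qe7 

  a b c d e f g h
  ─────────────────
8│♜ · ♝ · · ♚ · ·│8
7│♟ ♟ ♟ ♟ ♛ ♟ ♟ ♜│7
6│♞ · · · · · · ♗│6
5│· · · · · · · ·│5
4│· ♝ · ♟ · · · ·│4
3│· · ♘ · · · · ·│3
2│♙ ♙ ♙ · ♙ ♙ ♙ ♙│2
1│· ♖ · ♕ ♔ ♗ · ♖│1
  ─────────────────
  a b c d e f g h

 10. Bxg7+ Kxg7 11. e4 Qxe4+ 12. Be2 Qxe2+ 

  a b c d e f g h
  ─────────────────
8│♜ · ♝ · · · · ·│8
7│♟ ♟ ♟ ♟ · ♟ ♚ ♜│7
6│♞ · · · · · · ·│6
5│· · · · · · · ·│5
4│· ♝ · ♟ · · · ·│4
3│· · ♘ · · · · ·│3
2│♙ ♙ ♙ · ♛ ♙ ♙ ♙│2
1│· ♖ · ♕ ♔ · · ♖│1
  ─────────────────
  a b c d e f g h

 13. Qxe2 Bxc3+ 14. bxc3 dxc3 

  a b c d e f g h
  ─────────────────
8│♜ · ♝ · · · · ·│8
7│♟ ♟ ♟ ♟ · ♟ ♚ ♜│7
6│♞ · · · · · · ·│6
5│· · · · · · · ·│5
4│· · · · · · · ·│4
3│· · ♟ · · · · ·│3
2│♙ · ♙ · ♕ ♙ ♙ ♙│2
1│· ♖ · · ♔ · · ♖│1
  ─────────────────
  a b c d e f g h


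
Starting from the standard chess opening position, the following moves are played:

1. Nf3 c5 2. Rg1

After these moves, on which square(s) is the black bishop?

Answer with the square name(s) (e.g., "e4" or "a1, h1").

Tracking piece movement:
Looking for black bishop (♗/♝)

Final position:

  a b c d e f g h
  ─────────────────
8│♜ ♞ ♝ ♛ ♚ ♝ ♞ ♜│8
7│♟ ♟ · ♟ ♟ ♟ ♟ ♟│7
6│· · · · · · · ·│6
5│· · ♟ · · · · ·│5
4│· · · · · · · ·│4
3│· · · · · ♘ · ·│3
2│♙ ♙ ♙ ♙ ♙ ♙ ♙ ♙│2
1│♖ ♘ ♗ ♕ ♔ ♗ ♖ ·│1
  ─────────────────
  a b c d e f g h


c8, f8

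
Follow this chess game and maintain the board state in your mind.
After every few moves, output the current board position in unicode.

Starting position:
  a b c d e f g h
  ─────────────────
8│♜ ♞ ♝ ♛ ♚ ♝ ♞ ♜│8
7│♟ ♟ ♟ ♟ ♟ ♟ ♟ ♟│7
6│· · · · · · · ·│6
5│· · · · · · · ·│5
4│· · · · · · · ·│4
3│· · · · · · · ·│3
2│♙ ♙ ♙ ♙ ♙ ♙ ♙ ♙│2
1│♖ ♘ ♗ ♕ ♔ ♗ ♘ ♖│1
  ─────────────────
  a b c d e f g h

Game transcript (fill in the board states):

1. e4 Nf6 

  a b c d e f g h
  ─────────────────
8│♜ ♞ ♝ ♛ ♚ ♝ · ♜│8
7│♟ ♟ ♟ ♟ ♟ ♟ ♟ ♟│7
6│· · · · · ♞ · ·│6
5│· · · · · · · ·│5
4│· · · · ♙ · · ·│4
3│· · · · · · · ·│3
2│♙ ♙ ♙ ♙ · ♙ ♙ ♙│2
1│♖ ♘ ♗ ♕ ♔ ♗ ♘ ♖│1
  ─────────────────
  a b c d e f g h

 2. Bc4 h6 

  a b c d e f g h
  ─────────────────
8│♜ ♞ ♝ ♛ ♚ ♝ · ♜│8
7│♟ ♟ ♟ ♟ ♟ ♟ ♟ ·│7
6│· · · · · ♞ · ♟│6
5│· · · · · · · ·│5
4│· · ♗ · ♙ · · ·│4
3│· · · · · · · ·│3
2│♙ ♙ ♙ ♙ · ♙ ♙ ♙│2
1│♖ ♘ ♗ ♕ ♔ · ♘ ♖│1
  ─────────────────
  a b c d e f g h

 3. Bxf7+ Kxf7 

  a b c d e f g h
  ─────────────────
8│♜ ♞ ♝ ♛ · ♝ · ♜│8
7│♟ ♟ ♟ ♟ ♟ ♚ ♟ ·│7
6│· · · · · ♞ · ♟│6
5│· · · · · · · ·│5
4│· · · · ♙ · · ·│4
3│· · · · · · · ·│3
2│♙ ♙ ♙ ♙ · ♙ ♙ ♙│2
1│♖ ♘ ♗ ♕ ♔ · ♘ ♖│1
  ─────────────────
  a b c d e f g h

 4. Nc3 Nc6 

  a b c d e f g h
  ─────────────────
8│♜ · ♝ ♛ · ♝ · ♜│8
7│♟ ♟ ♟ ♟ ♟ ♚ ♟ ·│7
6│· · ♞ · · ♞ · ♟│6
5│· · · · · · · ·│5
4│· · · · ♙ · · ·│4
3│· · ♘ · · · · ·│3
2│♙ ♙ ♙ ♙ · ♙ ♙ ♙│2
1│♖ · ♗ ♕ ♔ · ♘ ♖│1
  ─────────────────
  a b c d e f g h

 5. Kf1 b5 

  a b c d e f g h
  ─────────────────
8│♜ · ♝ ♛ · ♝ · ♜│8
7│♟ · ♟ ♟ ♟ ♚ ♟ ·│7
6│· · ♞ · · ♞ · ♟│6
5│· ♟ · · · · · ·│5
4│· · · · ♙ · · ·│4
3│· · ♘ · · · · ·│3
2│♙ ♙ ♙ ♙ · ♙ ♙ ♙│2
1│♖ · ♗ ♕ · ♔ ♘ ♖│1
  ─────────────────
  a b c d e f g h



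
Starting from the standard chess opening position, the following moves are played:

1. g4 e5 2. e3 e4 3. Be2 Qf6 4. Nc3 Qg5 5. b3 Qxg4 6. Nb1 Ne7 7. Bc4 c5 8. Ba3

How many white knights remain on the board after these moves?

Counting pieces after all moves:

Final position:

  a b c d e f g h
  ─────────────────
8│♜ ♞ ♝ · ♚ ♝ · ♜│8
7│♟ ♟ · ♟ ♞ ♟ ♟ ♟│7
6│· · · · · · · ·│6
5│· · ♟ · · · · ·│5
4│· · ♗ · ♟ · ♛ ·│4
3│♗ ♙ · · ♙ · · ·│3
2│♙ · ♙ ♙ · ♙ · ♙│2
1│♖ ♘ · ♕ ♔ · ♘ ♖│1
  ─────────────────
  a b c d e f g h


2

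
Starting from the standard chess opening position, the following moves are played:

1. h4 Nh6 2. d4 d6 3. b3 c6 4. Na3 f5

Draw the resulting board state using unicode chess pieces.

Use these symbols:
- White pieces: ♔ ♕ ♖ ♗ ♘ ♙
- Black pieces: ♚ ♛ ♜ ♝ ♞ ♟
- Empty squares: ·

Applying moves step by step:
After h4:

♜ ♞ ♝ ♛ ♚ ♝ ♞ ♜
♟ ♟ ♟ ♟ ♟ ♟ ♟ ♟
· · · · · · · ·
· · · · · · · ·
· · · · · · · ♙
· · · · · · · ·
♙ ♙ ♙ ♙ ♙ ♙ ♙ ·
♖ ♘ ♗ ♕ ♔ ♗ ♘ ♖


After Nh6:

♜ ♞ ♝ ♛ ♚ ♝ · ♜
♟ ♟ ♟ ♟ ♟ ♟ ♟ ♟
· · · · · · · ♞
· · · · · · · ·
· · · · · · · ♙
· · · · · · · ·
♙ ♙ ♙ ♙ ♙ ♙ ♙ ·
♖ ♘ ♗ ♕ ♔ ♗ ♘ ♖


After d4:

♜ ♞ ♝ ♛ ♚ ♝ · ♜
♟ ♟ ♟ ♟ ♟ ♟ ♟ ♟
· · · · · · · ♞
· · · · · · · ·
· · · ♙ · · · ♙
· · · · · · · ·
♙ ♙ ♙ · ♙ ♙ ♙ ·
♖ ♘ ♗ ♕ ♔ ♗ ♘ ♖


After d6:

♜ ♞ ♝ ♛ ♚ ♝ · ♜
♟ ♟ ♟ · ♟ ♟ ♟ ♟
· · · ♟ · · · ♞
· · · · · · · ·
· · · ♙ · · · ♙
· · · · · · · ·
♙ ♙ ♙ · ♙ ♙ ♙ ·
♖ ♘ ♗ ♕ ♔ ♗ ♘ ♖


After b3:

♜ ♞ ♝ ♛ ♚ ♝ · ♜
♟ ♟ ♟ · ♟ ♟ ♟ ♟
· · · ♟ · · · ♞
· · · · · · · ·
· · · ♙ · · · ♙
· ♙ · · · · · ·
♙ · ♙ · ♙ ♙ ♙ ·
♖ ♘ ♗ ♕ ♔ ♗ ♘ ♖


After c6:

♜ ♞ ♝ ♛ ♚ ♝ · ♜
♟ ♟ · · ♟ ♟ ♟ ♟
· · ♟ ♟ · · · ♞
· · · · · · · ·
· · · ♙ · · · ♙
· ♙ · · · · · ·
♙ · ♙ · ♙ ♙ ♙ ·
♖ ♘ ♗ ♕ ♔ ♗ ♘ ♖


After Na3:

♜ ♞ ♝ ♛ ♚ ♝ · ♜
♟ ♟ · · ♟ ♟ ♟ ♟
· · ♟ ♟ · · · ♞
· · · · · · · ·
· · · ♙ · · · ♙
♘ ♙ · · · · · ·
♙ · ♙ · ♙ ♙ ♙ ·
♖ · ♗ ♕ ♔ ♗ ♘ ♖


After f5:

♜ ♞ ♝ ♛ ♚ ♝ · ♜
♟ ♟ · · ♟ · ♟ ♟
· · ♟ ♟ · · · ♞
· · · · · ♟ · ·
· · · ♙ · · · ♙
♘ ♙ · · · · · ·
♙ · ♙ · ♙ ♙ ♙ ·
♖ · ♗ ♕ ♔ ♗ ♘ ♖



  a b c d e f g h
  ─────────────────
8│♜ ♞ ♝ ♛ ♚ ♝ · ♜│8
7│♟ ♟ · · ♟ · ♟ ♟│7
6│· · ♟ ♟ · · · ♞│6
5│· · · · · ♟ · ·│5
4│· · · ♙ · · · ♙│4
3│♘ ♙ · · · · · ·│3
2│♙ · ♙ · ♙ ♙ ♙ ·│2
1│♖ · ♗ ♕ ♔ ♗ ♘ ♖│1
  ─────────────────
  a b c d e f g h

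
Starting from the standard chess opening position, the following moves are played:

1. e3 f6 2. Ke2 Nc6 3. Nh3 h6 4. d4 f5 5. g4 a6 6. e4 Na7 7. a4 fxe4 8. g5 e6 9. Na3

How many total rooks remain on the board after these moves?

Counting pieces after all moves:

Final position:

  a b c d e f g h
  ─────────────────
8│♜ · ♝ ♛ ♚ ♝ ♞ ♜│8
7│♞ ♟ ♟ ♟ · · ♟ ·│7
6│♟ · · · ♟ · · ♟│6
5│· · · · · · ♙ ·│5
4│♙ · · ♙ ♟ · · ·│4
3│♘ · · · · · · ♘│3
2│· ♙ ♙ · ♔ ♙ · ♙│2
1│♖ · ♗ ♕ · ♗ · ♖│1
  ─────────────────
  a b c d e f g h


4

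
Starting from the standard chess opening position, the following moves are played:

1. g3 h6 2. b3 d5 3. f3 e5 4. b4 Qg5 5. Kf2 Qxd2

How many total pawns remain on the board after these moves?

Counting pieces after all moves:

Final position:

  a b c d e f g h
  ─────────────────
8│♜ ♞ ♝ · ♚ ♝ ♞ ♜│8
7│♟ ♟ ♟ · · ♟ ♟ ·│7
6│· · · · · · · ♟│6
5│· · · ♟ ♟ · · ·│5
4│· ♙ · · · · · ·│4
3│· · · · · ♙ ♙ ·│3
2│♙ · ♙ ♛ ♙ ♔ · ♙│2
1│♖ ♘ ♗ ♕ · ♗ ♘ ♖│1
  ─────────────────
  a b c d e f g h


15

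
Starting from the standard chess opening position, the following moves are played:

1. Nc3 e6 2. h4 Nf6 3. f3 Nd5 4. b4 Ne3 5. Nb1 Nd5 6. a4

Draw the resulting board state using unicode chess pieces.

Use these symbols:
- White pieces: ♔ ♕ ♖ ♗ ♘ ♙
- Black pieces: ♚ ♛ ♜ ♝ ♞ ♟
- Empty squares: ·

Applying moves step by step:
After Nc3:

♜ ♞ ♝ ♛ ♚ ♝ ♞ ♜
♟ ♟ ♟ ♟ ♟ ♟ ♟ ♟
· · · · · · · ·
· · · · · · · ·
· · · · · · · ·
· · ♘ · · · · ·
♙ ♙ ♙ ♙ ♙ ♙ ♙ ♙
♖ · ♗ ♕ ♔ ♗ ♘ ♖


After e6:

♜ ♞ ♝ ♛ ♚ ♝ ♞ ♜
♟ ♟ ♟ ♟ · ♟ ♟ ♟
· · · · ♟ · · ·
· · · · · · · ·
· · · · · · · ·
· · ♘ · · · · ·
♙ ♙ ♙ ♙ ♙ ♙ ♙ ♙
♖ · ♗ ♕ ♔ ♗ ♘ ♖


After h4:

♜ ♞ ♝ ♛ ♚ ♝ ♞ ♜
♟ ♟ ♟ ♟ · ♟ ♟ ♟
· · · · ♟ · · ·
· · · · · · · ·
· · · · · · · ♙
· · ♘ · · · · ·
♙ ♙ ♙ ♙ ♙ ♙ ♙ ·
♖ · ♗ ♕ ♔ ♗ ♘ ♖


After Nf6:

♜ ♞ ♝ ♛ ♚ ♝ · ♜
♟ ♟ ♟ ♟ · ♟ ♟ ♟
· · · · ♟ ♞ · ·
· · · · · · · ·
· · · · · · · ♙
· · ♘ · · · · ·
♙ ♙ ♙ ♙ ♙ ♙ ♙ ·
♖ · ♗ ♕ ♔ ♗ ♘ ♖


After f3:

♜ ♞ ♝ ♛ ♚ ♝ · ♜
♟ ♟ ♟ ♟ · ♟ ♟ ♟
· · · · ♟ ♞ · ·
· · · · · · · ·
· · · · · · · ♙
· · ♘ · · ♙ · ·
♙ ♙ ♙ ♙ ♙ · ♙ ·
♖ · ♗ ♕ ♔ ♗ ♘ ♖


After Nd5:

♜ ♞ ♝ ♛ ♚ ♝ · ♜
♟ ♟ ♟ ♟ · ♟ ♟ ♟
· · · · ♟ · · ·
· · · ♞ · · · ·
· · · · · · · ♙
· · ♘ · · ♙ · ·
♙ ♙ ♙ ♙ ♙ · ♙ ·
♖ · ♗ ♕ ♔ ♗ ♘ ♖


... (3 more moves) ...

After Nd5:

♜ ♞ ♝ ♛ ♚ ♝ · ♜
♟ ♟ ♟ ♟ · ♟ ♟ ♟
· · · · ♟ · · ·
· · · ♞ · · · ·
· ♙ · · · · · ♙
· · · · · ♙ · ·
♙ · ♙ ♙ ♙ · ♙ ·
♖ ♘ ♗ ♕ ♔ ♗ ♘ ♖


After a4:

♜ ♞ ♝ ♛ ♚ ♝ · ♜
♟ ♟ ♟ ♟ · ♟ ♟ ♟
· · · · ♟ · · ·
· · · ♞ · · · ·
♙ ♙ · · · · · ♙
· · · · · ♙ · ·
· · ♙ ♙ ♙ · ♙ ·
♖ ♘ ♗ ♕ ♔ ♗ ♘ ♖



  a b c d e f g h
  ─────────────────
8│♜ ♞ ♝ ♛ ♚ ♝ · ♜│8
7│♟ ♟ ♟ ♟ · ♟ ♟ ♟│7
6│· · · · ♟ · · ·│6
5│· · · ♞ · · · ·│5
4│♙ ♙ · · · · · ♙│4
3│· · · · · ♙ · ·│3
2│· · ♙ ♙ ♙ · ♙ ·│2
1│♖ ♘ ♗ ♕ ♔ ♗ ♘ ♖│1
  ─────────────────
  a b c d e f g h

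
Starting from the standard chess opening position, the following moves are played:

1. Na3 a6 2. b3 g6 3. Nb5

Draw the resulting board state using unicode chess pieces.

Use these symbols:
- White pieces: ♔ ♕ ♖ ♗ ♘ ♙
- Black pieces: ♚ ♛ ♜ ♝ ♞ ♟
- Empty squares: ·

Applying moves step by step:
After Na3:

♜ ♞ ♝ ♛ ♚ ♝ ♞ ♜
♟ ♟ ♟ ♟ ♟ ♟ ♟ ♟
· · · · · · · ·
· · · · · · · ·
· · · · · · · ·
♘ · · · · · · ·
♙ ♙ ♙ ♙ ♙ ♙ ♙ ♙
♖ · ♗ ♕ ♔ ♗ ♘ ♖


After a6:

♜ ♞ ♝ ♛ ♚ ♝ ♞ ♜
· ♟ ♟ ♟ ♟ ♟ ♟ ♟
♟ · · · · · · ·
· · · · · · · ·
· · · · · · · ·
♘ · · · · · · ·
♙ ♙ ♙ ♙ ♙ ♙ ♙ ♙
♖ · ♗ ♕ ♔ ♗ ♘ ♖


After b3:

♜ ♞ ♝ ♛ ♚ ♝ ♞ ♜
· ♟ ♟ ♟ ♟ ♟ ♟ ♟
♟ · · · · · · ·
· · · · · · · ·
· · · · · · · ·
♘ ♙ · · · · · ·
♙ · ♙ ♙ ♙ ♙ ♙ ♙
♖ · ♗ ♕ ♔ ♗ ♘ ♖


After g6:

♜ ♞ ♝ ♛ ♚ ♝ ♞ ♜
· ♟ ♟ ♟ ♟ ♟ · ♟
♟ · · · · · ♟ ·
· · · · · · · ·
· · · · · · · ·
♘ ♙ · · · · · ·
♙ · ♙ ♙ ♙ ♙ ♙ ♙
♖ · ♗ ♕ ♔ ♗ ♘ ♖


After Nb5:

♜ ♞ ♝ ♛ ♚ ♝ ♞ ♜
· ♟ ♟ ♟ ♟ ♟ · ♟
♟ · · · · · ♟ ·
· ♘ · · · · · ·
· · · · · · · ·
· ♙ · · · · · ·
♙ · ♙ ♙ ♙ ♙ ♙ ♙
♖ · ♗ ♕ ♔ ♗ ♘ ♖



  a b c d e f g h
  ─────────────────
8│♜ ♞ ♝ ♛ ♚ ♝ ♞ ♜│8
7│· ♟ ♟ ♟ ♟ ♟ · ♟│7
6│♟ · · · · · ♟ ·│6
5│· ♘ · · · · · ·│5
4│· · · · · · · ·│4
3│· ♙ · · · · · ·│3
2│♙ · ♙ ♙ ♙ ♙ ♙ ♙│2
1│♖ · ♗ ♕ ♔ ♗ ♘ ♖│1
  ─────────────────
  a b c d e f g h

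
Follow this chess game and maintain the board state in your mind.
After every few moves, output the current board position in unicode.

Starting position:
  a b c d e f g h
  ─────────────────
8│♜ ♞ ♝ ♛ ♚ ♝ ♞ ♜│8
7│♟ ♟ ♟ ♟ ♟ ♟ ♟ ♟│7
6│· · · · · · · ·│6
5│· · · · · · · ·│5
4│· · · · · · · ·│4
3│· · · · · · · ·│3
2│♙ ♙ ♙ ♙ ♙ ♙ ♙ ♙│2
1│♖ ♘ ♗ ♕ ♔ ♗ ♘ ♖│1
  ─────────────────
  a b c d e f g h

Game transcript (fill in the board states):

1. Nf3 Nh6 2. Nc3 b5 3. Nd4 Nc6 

  a b c d e f g h
  ─────────────────
8│♜ · ♝ ♛ ♚ ♝ · ♜│8
7│♟ · ♟ ♟ ♟ ♟ ♟ ♟│7
6│· · ♞ · · · · ♞│6
5│· ♟ · · · · · ·│5
4│· · · ♘ · · · ·│4
3│· · ♘ · · · · ·│3
2│♙ ♙ ♙ ♙ ♙ ♙ ♙ ♙│2
1│♖ · ♗ ♕ ♔ ♗ · ♖│1
  ─────────────────
  a b c d e f g h

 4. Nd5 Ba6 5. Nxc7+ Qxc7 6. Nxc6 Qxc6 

  a b c d e f g h
  ─────────────────
8│♜ · · · ♚ ♝ · ♜│8
7│♟ · · ♟ ♟ ♟ ♟ ♟│7
6│♝ · ♛ · · · · ♞│6
5│· ♟ · · · · · ·│5
4│· · · · · · · ·│4
3│· · · · · · · ·│3
2│♙ ♙ ♙ ♙ ♙ ♙ ♙ ♙│2
1│♖ · ♗ ♕ ♔ ♗ · ♖│1
  ─────────────────
  a b c d e f g h

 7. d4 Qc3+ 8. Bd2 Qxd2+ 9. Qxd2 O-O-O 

  a b c d e f g h
  ─────────────────
8│· · ♚ ♜ · ♝ · ♜│8
7│♟ · · ♟ ♟ ♟ ♟ ♟│7
6│♝ · · · · · · ♞│6
5│· ♟ · · · · · ·│5
4│· · · ♙ · · · ·│4
3│· · · · · · · ·│3
2│♙ ♙ ♙ ♕ ♙ ♙ ♙ ♙│2
1│♖ · · · ♔ ♗ · ♖│1
  ─────────────────
  a b c d e f g h

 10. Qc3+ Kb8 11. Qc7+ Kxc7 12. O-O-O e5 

  a b c d e f g h
  ─────────────────
8│· · · ♜ · ♝ · ♜│8
7│♟ · ♚ ♟ · ♟ ♟ ♟│7
6│♝ · · · · · · ♞│6
5│· ♟ · · ♟ · · ·│5
4│· · · ♙ · · · ·│4
3│· · · · · · · ·│3
2│♙ ♙ ♙ · ♙ ♙ ♙ ♙│2
1│· · ♔ ♖ · ♗ · ♖│1
  ─────────────────
  a b c d e f g h

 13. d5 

  a b c d e f g h
  ─────────────────
8│· · · ♜ · ♝ · ♜│8
7│♟ · ♚ ♟ · ♟ ♟ ♟│7
6│♝ · · · · · · ♞│6
5│· ♟ · ♙ ♟ · · ·│5
4│· · · · · · · ·│4
3│· · · · · · · ·│3
2│♙ ♙ ♙ · ♙ ♙ ♙ ♙│2
1│· · ♔ ♖ · ♗ · ♖│1
  ─────────────────
  a b c d e f g h


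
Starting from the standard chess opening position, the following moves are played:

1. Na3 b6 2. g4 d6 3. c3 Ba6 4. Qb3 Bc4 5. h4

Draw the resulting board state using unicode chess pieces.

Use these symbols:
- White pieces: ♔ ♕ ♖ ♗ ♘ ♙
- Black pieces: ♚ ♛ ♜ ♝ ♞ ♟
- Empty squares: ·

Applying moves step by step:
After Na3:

♜ ♞ ♝ ♛ ♚ ♝ ♞ ♜
♟ ♟ ♟ ♟ ♟ ♟ ♟ ♟
· · · · · · · ·
· · · · · · · ·
· · · · · · · ·
♘ · · · · · · ·
♙ ♙ ♙ ♙ ♙ ♙ ♙ ♙
♖ · ♗ ♕ ♔ ♗ ♘ ♖


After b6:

♜ ♞ ♝ ♛ ♚ ♝ ♞ ♜
♟ · ♟ ♟ ♟ ♟ ♟ ♟
· ♟ · · · · · ·
· · · · · · · ·
· · · · · · · ·
♘ · · · · · · ·
♙ ♙ ♙ ♙ ♙ ♙ ♙ ♙
♖ · ♗ ♕ ♔ ♗ ♘ ♖


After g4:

♜ ♞ ♝ ♛ ♚ ♝ ♞ ♜
♟ · ♟ ♟ ♟ ♟ ♟ ♟
· ♟ · · · · · ·
· · · · · · · ·
· · · · · · ♙ ·
♘ · · · · · · ·
♙ ♙ ♙ ♙ ♙ ♙ · ♙
♖ · ♗ ♕ ♔ ♗ ♘ ♖


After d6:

♜ ♞ ♝ ♛ ♚ ♝ ♞ ♜
♟ · ♟ · ♟ ♟ ♟ ♟
· ♟ · ♟ · · · ·
· · · · · · · ·
· · · · · · ♙ ·
♘ · · · · · · ·
♙ ♙ ♙ ♙ ♙ ♙ · ♙
♖ · ♗ ♕ ♔ ♗ ♘ ♖


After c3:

♜ ♞ ♝ ♛ ♚ ♝ ♞ ♜
♟ · ♟ · ♟ ♟ ♟ ♟
· ♟ · ♟ · · · ·
· · · · · · · ·
· · · · · · ♙ ·
♘ · ♙ · · · · ·
♙ ♙ · ♙ ♙ ♙ · ♙
♖ · ♗ ♕ ♔ ♗ ♘ ♖


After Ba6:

♜ ♞ · ♛ ♚ ♝ ♞ ♜
♟ · ♟ · ♟ ♟ ♟ ♟
♝ ♟ · ♟ · · · ·
· · · · · · · ·
· · · · · · ♙ ·
♘ · ♙ · · · · ·
♙ ♙ · ♙ ♙ ♙ · ♙
♖ · ♗ ♕ ♔ ♗ ♘ ♖


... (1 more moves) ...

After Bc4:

♜ ♞ · ♛ ♚ ♝ ♞ ♜
♟ · ♟ · ♟ ♟ ♟ ♟
· ♟ · ♟ · · · ·
· · · · · · · ·
· · ♝ · · · ♙ ·
♘ ♕ ♙ · · · · ·
♙ ♙ · ♙ ♙ ♙ · ♙
♖ · ♗ · ♔ ♗ ♘ ♖


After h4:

♜ ♞ · ♛ ♚ ♝ ♞ ♜
♟ · ♟ · ♟ ♟ ♟ ♟
· ♟ · ♟ · · · ·
· · · · · · · ·
· · ♝ · · · ♙ ♙
♘ ♕ ♙ · · · · ·
♙ ♙ · ♙ ♙ ♙ · ·
♖ · ♗ · ♔ ♗ ♘ ♖



  a b c d e f g h
  ─────────────────
8│♜ ♞ · ♛ ♚ ♝ ♞ ♜│8
7│♟ · ♟ · ♟ ♟ ♟ ♟│7
6│· ♟ · ♟ · · · ·│6
5│· · · · · · · ·│5
4│· · ♝ · · · ♙ ♙│4
3│♘ ♕ ♙ · · · · ·│3
2│♙ ♙ · ♙ ♙ ♙ · ·│2
1│♖ · ♗ · ♔ ♗ ♘ ♖│1
  ─────────────────
  a b c d e f g h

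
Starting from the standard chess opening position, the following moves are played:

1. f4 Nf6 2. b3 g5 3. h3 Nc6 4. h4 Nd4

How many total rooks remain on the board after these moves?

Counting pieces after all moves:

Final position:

  a b c d e f g h
  ─────────────────
8│♜ · ♝ ♛ ♚ ♝ · ♜│8
7│♟ ♟ ♟ ♟ ♟ ♟ · ♟│7
6│· · · · · ♞ · ·│6
5│· · · · · · ♟ ·│5
4│· · · ♞ · ♙ · ♙│4
3│· ♙ · · · · · ·│3
2│♙ · ♙ ♙ ♙ · ♙ ·│2
1│♖ ♘ ♗ ♕ ♔ ♗ ♘ ♖│1
  ─────────────────
  a b c d e f g h


4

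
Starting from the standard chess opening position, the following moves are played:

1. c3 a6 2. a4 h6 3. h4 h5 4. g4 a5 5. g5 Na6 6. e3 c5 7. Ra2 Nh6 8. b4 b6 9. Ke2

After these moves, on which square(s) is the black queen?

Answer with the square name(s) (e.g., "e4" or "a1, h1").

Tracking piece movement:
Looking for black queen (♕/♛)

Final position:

  a b c d e f g h
  ─────────────────
8│♜ · ♝ ♛ ♚ ♝ · ♜│8
7│· · · ♟ ♟ ♟ ♟ ·│7
6│♞ ♟ · · · · · ♞│6
5│♟ · ♟ · · · ♙ ♟│5
4│♙ ♙ · · · · · ♙│4
3│· · ♙ · ♙ · · ·│3
2│♖ · · ♙ ♔ ♙ · ·│2
1│· ♘ ♗ ♕ · ♗ ♘ ♖│1
  ─────────────────
  a b c d e f g h


d8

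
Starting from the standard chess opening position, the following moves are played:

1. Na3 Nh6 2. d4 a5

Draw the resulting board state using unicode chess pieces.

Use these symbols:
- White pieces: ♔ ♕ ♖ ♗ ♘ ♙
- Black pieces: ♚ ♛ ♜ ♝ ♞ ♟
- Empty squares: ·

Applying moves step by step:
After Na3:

♜ ♞ ♝ ♛ ♚ ♝ ♞ ♜
♟ ♟ ♟ ♟ ♟ ♟ ♟ ♟
· · · · · · · ·
· · · · · · · ·
· · · · · · · ·
♘ · · · · · · ·
♙ ♙ ♙ ♙ ♙ ♙ ♙ ♙
♖ · ♗ ♕ ♔ ♗ ♘ ♖


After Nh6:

♜ ♞ ♝ ♛ ♚ ♝ · ♜
♟ ♟ ♟ ♟ ♟ ♟ ♟ ♟
· · · · · · · ♞
· · · · · · · ·
· · · · · · · ·
♘ · · · · · · ·
♙ ♙ ♙ ♙ ♙ ♙ ♙ ♙
♖ · ♗ ♕ ♔ ♗ ♘ ♖


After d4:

♜ ♞ ♝ ♛ ♚ ♝ · ♜
♟ ♟ ♟ ♟ ♟ ♟ ♟ ♟
· · · · · · · ♞
· · · · · · · ·
· · · ♙ · · · ·
♘ · · · · · · ·
♙ ♙ ♙ · ♙ ♙ ♙ ♙
♖ · ♗ ♕ ♔ ♗ ♘ ♖


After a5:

♜ ♞ ♝ ♛ ♚ ♝ · ♜
· ♟ ♟ ♟ ♟ ♟ ♟ ♟
· · · · · · · ♞
♟ · · · · · · ·
· · · ♙ · · · ·
♘ · · · · · · ·
♙ ♙ ♙ · ♙ ♙ ♙ ♙
♖ · ♗ ♕ ♔ ♗ ♘ ♖



  a b c d e f g h
  ─────────────────
8│♜ ♞ ♝ ♛ ♚ ♝ · ♜│8
7│· ♟ ♟ ♟ ♟ ♟ ♟ ♟│7
6│· · · · · · · ♞│6
5│♟ · · · · · · ·│5
4│· · · ♙ · · · ·│4
3│♘ · · · · · · ·│3
2│♙ ♙ ♙ · ♙ ♙ ♙ ♙│2
1│♖ · ♗ ♕ ♔ ♗ ♘ ♖│1
  ─────────────────
  a b c d e f g h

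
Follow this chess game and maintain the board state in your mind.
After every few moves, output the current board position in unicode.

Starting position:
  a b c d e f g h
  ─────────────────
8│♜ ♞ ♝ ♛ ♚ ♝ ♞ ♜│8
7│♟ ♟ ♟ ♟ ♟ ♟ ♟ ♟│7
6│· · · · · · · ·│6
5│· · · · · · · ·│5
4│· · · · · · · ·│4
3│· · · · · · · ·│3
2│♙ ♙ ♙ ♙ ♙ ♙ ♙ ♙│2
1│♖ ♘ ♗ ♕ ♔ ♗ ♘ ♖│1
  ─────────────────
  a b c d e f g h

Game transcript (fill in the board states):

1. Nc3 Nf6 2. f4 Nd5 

  a b c d e f g h
  ─────────────────
8│♜ ♞ ♝ ♛ ♚ ♝ · ♜│8
7│♟ ♟ ♟ ♟ ♟ ♟ ♟ ♟│7
6│· · · · · · · ·│6
5│· · · ♞ · · · ·│5
4│· · · · · ♙ · ·│4
3│· · ♘ · · · · ·│3
2│♙ ♙ ♙ ♙ ♙ · ♙ ♙│2
1│♖ · ♗ ♕ ♔ ♗ ♘ ♖│1
  ─────────────────
  a b c d e f g h

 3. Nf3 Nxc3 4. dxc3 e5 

  a b c d e f g h
  ─────────────────
8│♜ ♞ ♝ ♛ ♚ ♝ · ♜│8
7│♟ ♟ ♟ ♟ · ♟ ♟ ♟│7
6│· · · · · · · ·│6
5│· · · · ♟ · · ·│5
4│· · · · · ♙ · ·│4
3│· · ♙ · · ♘ · ·│3
2│♙ ♙ ♙ · ♙ · ♙ ♙│2
1│♖ · ♗ ♕ ♔ ♗ · ♖│1
  ─────────────────
  a b c d e f g h

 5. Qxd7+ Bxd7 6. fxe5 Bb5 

  a b c d e f g h
  ─────────────────
8│♜ ♞ · ♛ ♚ ♝ · ♜│8
7│♟ ♟ ♟ · · ♟ ♟ ♟│7
6│· · · · · · · ·│6
5│· ♝ · · ♙ · · ·│5
4│· · · · · · · ·│4
3│· · ♙ · · ♘ · ·│3
2│♙ ♙ ♙ · ♙ · ♙ ♙│2
1│♖ · ♗ · ♔ ♗ · ♖│1
  ─────────────────
  a b c d e f g h

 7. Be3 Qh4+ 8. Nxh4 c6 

  a b c d e f g h
  ─────────────────
8│♜ ♞ · · ♚ ♝ · ♜│8
7│♟ ♟ · · · ♟ ♟ ♟│7
6│· · ♟ · · · · ·│6
5│· ♝ · · ♙ · · ·│5
4│· · · · · · · ♘│4
3│· · ♙ · ♗ · · ·│3
2│♙ ♙ ♙ · ♙ · ♙ ♙│2
1│♖ · · · ♔ ♗ · ♖│1
  ─────────────────
  a b c d e f g h

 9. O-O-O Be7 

  a b c d e f g h
  ─────────────────
8│♜ ♞ · · ♚ · · ♜│8
7│♟ ♟ · · ♝ ♟ ♟ ♟│7
6│· · ♟ · · · · ·│6
5│· ♝ · · ♙ · · ·│5
4│· · · · · · · ♘│4
3│· · ♙ · ♗ · · ·│3
2│♙ ♙ ♙ · ♙ · ♙ ♙│2
1│· · ♔ ♖ · ♗ · ♖│1
  ─────────────────
  a b c d e f g h


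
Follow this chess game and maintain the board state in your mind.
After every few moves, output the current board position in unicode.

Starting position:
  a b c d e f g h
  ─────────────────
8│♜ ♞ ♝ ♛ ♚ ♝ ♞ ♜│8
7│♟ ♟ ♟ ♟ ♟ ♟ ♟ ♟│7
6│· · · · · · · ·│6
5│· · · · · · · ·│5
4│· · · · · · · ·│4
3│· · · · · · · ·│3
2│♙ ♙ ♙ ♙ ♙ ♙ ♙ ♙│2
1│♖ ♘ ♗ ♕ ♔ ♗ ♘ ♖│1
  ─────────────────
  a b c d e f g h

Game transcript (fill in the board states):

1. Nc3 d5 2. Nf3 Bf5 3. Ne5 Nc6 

  a b c d e f g h
  ─────────────────
8│♜ · · ♛ ♚ ♝ ♞ ♜│8
7│♟ ♟ ♟ · ♟ ♟ ♟ ♟│7
6│· · ♞ · · · · ·│6
5│· · · ♟ ♘ ♝ · ·│5
4│· · · · · · · ·│4
3│· · ♘ · · · · ·│3
2│♙ ♙ ♙ ♙ ♙ ♙ ♙ ♙│2
1│♖ · ♗ ♕ ♔ ♗ · ♖│1
  ─────────────────
  a b c d e f g h

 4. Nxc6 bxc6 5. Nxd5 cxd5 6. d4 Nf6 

  a b c d e f g h
  ─────────────────
8│♜ · · ♛ ♚ ♝ · ♜│8
7│♟ · ♟ · ♟ ♟ ♟ ♟│7
6│· · · · · ♞ · ·│6
5│· · · ♟ · ♝ · ·│5
4│· · · ♙ · · · ·│4
3│· · · · · · · ·│3
2│♙ ♙ ♙ · ♙ ♙ ♙ ♙│2
1│♖ · ♗ ♕ ♔ ♗ · ♖│1
  ─────────────────
  a b c d e f g h

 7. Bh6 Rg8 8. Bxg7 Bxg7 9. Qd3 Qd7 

  a b c d e f g h
  ─────────────────
8│♜ · · · ♚ · ♜ ·│8
7│♟ · ♟ ♛ ♟ ♟ ♝ ♟│7
6│· · · · · ♞ · ·│6
5│· · · ♟ · ♝ · ·│5
4│· · · ♙ · · · ·│4
3│· · · ♕ · · · ·│3
2│♙ ♙ ♙ · ♙ ♙ ♙ ♙│2
1│♖ · · · ♔ ♗ · ♖│1
  ─────────────────
  a b c d e f g h

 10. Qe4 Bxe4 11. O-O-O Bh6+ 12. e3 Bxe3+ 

  a b c d e f g h
  ─────────────────
8│♜ · · · ♚ · ♜ ·│8
7│♟ · ♟ ♛ ♟ ♟ · ♟│7
6│· · · · · ♞ · ·│6
5│· · · ♟ · · · ·│5
4│· · · ♙ ♝ · · ·│4
3│· · · · ♝ · · ·│3
2│♙ ♙ ♙ · · ♙ ♙ ♙│2
1│· · ♔ ♖ · ♗ · ♖│1
  ─────────────────
  a b c d e f g h

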